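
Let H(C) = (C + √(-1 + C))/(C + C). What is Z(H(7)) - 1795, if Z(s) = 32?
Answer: -1763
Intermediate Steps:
H(C) = (C + √(-1 + C))/(2*C) (H(C) = (C + √(-1 + C))/((2*C)) = (C + √(-1 + C))*(1/(2*C)) = (C + √(-1 + C))/(2*C))
Z(H(7)) - 1795 = 32 - 1795 = -1763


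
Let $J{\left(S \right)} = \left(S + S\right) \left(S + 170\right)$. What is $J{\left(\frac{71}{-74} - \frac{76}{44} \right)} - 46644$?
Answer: $- \frac{15750918003}{331298} \approx -47543.0$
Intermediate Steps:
$J{\left(S \right)} = 2 S \left(170 + S\right)$
$J{\left(\frac{71}{-74} - \frac{76}{44} \right)} - 46644 = 2 \left(\frac{71}{-74} - \frac{76}{44}\right) \left(170 + \left(\frac{71}{-74} - \frac{76}{44}\right)\right) - 46644 = 2 \left(71 \left(- \frac{1}{74}\right) - \frac{19}{11}\right) \left(170 + \left(71 \left(- \frac{1}{74}\right) - \frac{19}{11}\right)\right) - 46644 = 2 \left(- \frac{71}{74} - \frac{19}{11}\right) \left(170 - \frac{2187}{814}\right) - 46644 = 2 \left(- \frac{2187}{814}\right) \left(170 - \frac{2187}{814}\right) - 46644 = 2 \left(- \frac{2187}{814}\right) \frac{136193}{814} - 46644 = - \frac{297854091}{331298} - 46644 = - \frac{15750918003}{331298}$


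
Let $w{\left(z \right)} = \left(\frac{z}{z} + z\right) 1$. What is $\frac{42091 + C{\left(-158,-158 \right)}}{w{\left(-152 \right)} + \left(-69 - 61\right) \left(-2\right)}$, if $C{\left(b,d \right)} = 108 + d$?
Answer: $\frac{42041}{109} \approx 385.7$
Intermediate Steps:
$w{\left(z \right)} = 1 + z$ ($w{\left(z \right)} = \left(1 + z\right) 1 = 1 + z$)
$\frac{42091 + C{\left(-158,-158 \right)}}{w{\left(-152 \right)} + \left(-69 - 61\right) \left(-2\right)} = \frac{42091 + \left(108 - 158\right)}{\left(1 - 152\right) + \left(-69 - 61\right) \left(-2\right)} = \frac{42091 - 50}{-151 - -260} = \frac{42041}{-151 + 260} = \frac{42041}{109}$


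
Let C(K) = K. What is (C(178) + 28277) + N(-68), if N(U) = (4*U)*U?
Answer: 46951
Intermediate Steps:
N(U) = 4*U²
(C(178) + 28277) + N(-68) = (178 + 28277) + 4*(-68)² = 28455 + 4*4624 = 28455 + 18496 = 46951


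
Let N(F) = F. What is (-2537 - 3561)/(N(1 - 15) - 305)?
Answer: 6098/319 ≈ 19.116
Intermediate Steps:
(-2537 - 3561)/(N(1 - 15) - 305) = (-2537 - 3561)/((1 - 15) - 305) = -6098/(-14 - 305) = -6098/(-319) = -6098*(-1/319) = 6098/319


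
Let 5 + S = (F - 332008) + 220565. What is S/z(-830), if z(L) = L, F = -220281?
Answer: 331729/830 ≈ 399.67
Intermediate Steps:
S = -331729 (S = -5 + ((-220281 - 332008) + 220565) = -5 + (-552289 + 220565) = -5 - 331724 = -331729)
S/z(-830) = -331729/(-830) = -331729*(-1/830) = 331729/830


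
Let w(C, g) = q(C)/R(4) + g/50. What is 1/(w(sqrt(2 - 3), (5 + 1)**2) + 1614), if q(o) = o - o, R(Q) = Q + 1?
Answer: 25/40368 ≈ 0.00061930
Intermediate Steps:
R(Q) = 1 + Q
q(o) = 0
w(C, g) = g/50 (w(C, g) = 0/(1 + 4) + g/50 = 0/5 + g*(1/50) = 0*(1/5) + g/50 = 0 + g/50 = g/50)
1/(w(sqrt(2 - 3), (5 + 1)**2) + 1614) = 1/((5 + 1)**2/50 + 1614) = 1/((1/50)*6**2 + 1614) = 1/((1/50)*36 + 1614) = 1/(18/25 + 1614) = 1/(40368/25) = 25/40368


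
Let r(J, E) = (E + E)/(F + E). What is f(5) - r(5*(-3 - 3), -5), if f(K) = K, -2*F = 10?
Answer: 4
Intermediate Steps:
F = -5 (F = -1/2*10 = -5)
r(J, E) = 2*E/(-5 + E) (r(J, E) = (E + E)/(-5 + E) = (2*E)/(-5 + E) = 2*E/(-5 + E))
f(5) - r(5*(-3 - 3), -5) = 5 - 2*(-5)/(-5 - 5) = 5 - 2*(-5)/(-10) = 5 - 2*(-5)*(-1)/10 = 5 - 1*1 = 5 - 1 = 4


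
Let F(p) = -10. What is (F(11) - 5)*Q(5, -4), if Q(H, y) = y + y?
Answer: 120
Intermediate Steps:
Q(H, y) = 2*y
(F(11) - 5)*Q(5, -4) = (-10 - 5)*(2*(-4)) = -15*(-8) = 120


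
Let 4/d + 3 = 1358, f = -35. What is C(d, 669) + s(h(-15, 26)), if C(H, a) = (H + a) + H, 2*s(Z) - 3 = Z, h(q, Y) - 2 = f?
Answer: 886178/1355 ≈ 654.01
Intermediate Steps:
h(q, Y) = -33 (h(q, Y) = 2 - 35 = -33)
s(Z) = 3/2 + Z/2
d = 4/1355 (d = 4/(-3 + 1358) = 4/1355 ≈ 0.0029520)
C(H, a) = a + 2*H
C(d, 669) + s(h(-15, 26)) = (669 + 2*(4/1355)) + (3/2 + (½)*(-33)) = (669 + 8/1355) + (3/2 - 33/2) = 906503/1355 - 15 = 886178/1355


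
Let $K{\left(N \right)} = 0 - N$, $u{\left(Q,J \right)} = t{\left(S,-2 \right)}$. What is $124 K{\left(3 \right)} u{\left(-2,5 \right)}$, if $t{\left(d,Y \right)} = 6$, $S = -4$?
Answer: $-2232$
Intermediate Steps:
$u{\left(Q,J \right)} = 6$
$K{\left(N \right)} = - N$
$124 K{\left(3 \right)} u{\left(-2,5 \right)} = 124 \left(-1\right) 3 \cdot 6 = 124 \left(\left(-3\right) 6\right) = 124 \left(-18\right) = -2232$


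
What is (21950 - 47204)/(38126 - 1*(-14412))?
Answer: -12627/26269 ≈ -0.48068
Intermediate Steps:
(21950 - 47204)/(38126 - 1*(-14412)) = -25254/(38126 + 14412) = -25254/52538 = -25254*1/52538 = -12627/26269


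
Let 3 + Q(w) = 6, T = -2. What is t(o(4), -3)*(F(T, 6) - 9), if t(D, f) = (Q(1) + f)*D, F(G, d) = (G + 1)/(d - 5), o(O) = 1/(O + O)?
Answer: 0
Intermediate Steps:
o(O) = 1/(2*O)
Q(w) = 3 (Q(w) = -3 + 6 = 3)
F(G, d) = (1 + G)/(-5 + d)
t(D, f) = D*(3 + f) (t(D, f) = (3 + f)*D = D*(3 + f))
t(o(4), -3)*(F(T, 6) - 9) = (((1/2)/4)*(3 - 3))*((1 - 2)/(-5 + 6) - 9) = (((1/2)*(1/4))*0)*(-1/1 - 9) = ((1/8)*0)*(1*(-1) - 9) = 0*(-1 - 9) = 0*(-10) = 0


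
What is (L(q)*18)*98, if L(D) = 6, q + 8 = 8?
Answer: 10584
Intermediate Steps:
q = 0 (q = -8 + 8 = 0)
(L(q)*18)*98 = (6*18)*98 = 108*98 = 10584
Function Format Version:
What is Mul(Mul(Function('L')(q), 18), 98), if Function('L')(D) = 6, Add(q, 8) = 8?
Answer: 10584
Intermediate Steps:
q = 0 (q = Add(-8, 8) = 0)
Mul(Mul(Function('L')(q), 18), 98) = Mul(Mul(6, 18), 98) = Mul(108, 98) = 10584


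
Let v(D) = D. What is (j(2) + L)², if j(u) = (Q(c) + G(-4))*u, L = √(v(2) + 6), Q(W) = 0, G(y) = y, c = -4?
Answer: 72 - 32*√2 ≈ 26.745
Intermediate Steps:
L = 2*√2 (L = √(2 + 6) = √8 = 2*√2 ≈ 2.8284)
j(u) = -4*u (j(u) = (0 - 4)*u = -4*u)
(j(2) + L)² = (-4*2 + 2*√2)² = (-8 + 2*√2)²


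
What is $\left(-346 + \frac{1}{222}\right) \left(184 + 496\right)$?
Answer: $- \frac{26115740}{111} \approx -2.3528 \cdot 10^{5}$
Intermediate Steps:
$\left(-346 + \frac{1}{222}\right) \left(184 + 496\right) = \left(-346 + \frac{1}{222}\right) 680 = \left(- \frac{76811}{222}\right) 680 = - \frac{26115740}{111}$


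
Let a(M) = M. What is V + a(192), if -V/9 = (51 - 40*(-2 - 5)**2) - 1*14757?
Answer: 150186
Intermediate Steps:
V = 149994 (V = -9*((51 - 40*(-2 - 5)**2) - 1*14757) = -9*((51 - 40*(-7)**2) - 14757) = -9*((51 - 40*49) - 14757) = -9*((51 - 1960) - 14757) = -9*(-1909 - 14757) = -9*(-16666) = 149994)
V + a(192) = 149994 + 192 = 150186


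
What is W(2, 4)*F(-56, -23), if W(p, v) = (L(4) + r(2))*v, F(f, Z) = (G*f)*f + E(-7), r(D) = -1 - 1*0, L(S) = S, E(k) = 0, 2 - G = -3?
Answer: 188160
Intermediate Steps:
G = 5 (G = 2 - 1*(-3) = 2 + 3 = 5)
r(D) = -1 (r(D) = -1 + 0 = -1)
F(f, Z) = 5*f² (F(f, Z) = (5*f)*f + 0 = 5*f² + 0 = 5*f²)
W(p, v) = 3*v (W(p, v) = (4 - 1)*v = 3*v)
W(2, 4)*F(-56, -23) = (3*4)*(5*(-56)²) = 12*(5*3136) = 12*15680 = 188160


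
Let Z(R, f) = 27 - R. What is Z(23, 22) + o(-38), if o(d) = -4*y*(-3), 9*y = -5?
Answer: -8/3 ≈ -2.6667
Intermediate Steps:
y = -5/9 (y = (1/9)*(-5) = -5/9 ≈ -0.55556)
o(d) = -20/3 (o(d) = -4*(-5/9)*(-3) = (20/9)*(-3) = -20/3)
Z(23, 22) + o(-38) = (27 - 1*23) - 20/3 = (27 - 23) - 20/3 = 4 - 20/3 = -8/3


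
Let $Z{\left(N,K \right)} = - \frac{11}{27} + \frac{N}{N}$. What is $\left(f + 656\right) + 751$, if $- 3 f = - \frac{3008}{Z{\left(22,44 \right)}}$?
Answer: $3099$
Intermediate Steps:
$Z{\left(N,K \right)} = \frac{16}{27}$ ($Z{\left(N,K \right)} = \left(-11\right) \frac{1}{27} + 1 = - \frac{11}{27} + 1 = \frac{16}{27}$)
$f = 1692$ ($f = - \frac{\left(-3008\right) \frac{1}{\frac{16}{27}}}{3} = - \frac{\left(-3008\right) \frac{27}{16}}{3} = \left(- \frac{1}{3}\right) \left(-5076\right) = 1692$)
$\left(f + 656\right) + 751 = \left(1692 + 656\right) + 751 = 2348 + 751 = 3099$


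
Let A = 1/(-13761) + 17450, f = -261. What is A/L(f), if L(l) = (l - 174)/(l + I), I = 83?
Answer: 42743041922/5986035 ≈ 7140.5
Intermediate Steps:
L(l) = (-174 + l)/(83 + l) (L(l) = (l - 174)/(l + 83) = (-174 + l)/(83 + l))
A = 240129449/13761 (A = -1/13761 + 17450 = 240129449/13761 ≈ 17450.)
A/L(f) = 240129449/(13761*(((-174 - 261)/(83 - 261)))) = 240129449/(13761*((-435/(-178)))) = 240129449/(13761*((-1/178*(-435)))) = 240129449/(13761*(435/178)) = (240129449/13761)*(178/435) = 42743041922/5986035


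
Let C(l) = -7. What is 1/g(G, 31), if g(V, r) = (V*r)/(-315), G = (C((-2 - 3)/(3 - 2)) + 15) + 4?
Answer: -105/124 ≈ -0.84677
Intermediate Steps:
G = 12 (G = (-7 + 15) + 4 = 8 + 4 = 12)
g(V, r) = -V*r/315 (g(V, r) = (V*r)*(-1/315) = -V*r/315)
1/g(G, 31) = 1/(-1/315*12*31) = 1/(-124/105) = -105/124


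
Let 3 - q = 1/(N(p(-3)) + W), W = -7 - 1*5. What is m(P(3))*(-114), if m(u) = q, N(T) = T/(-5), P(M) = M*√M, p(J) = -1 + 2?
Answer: -21432/61 ≈ -351.34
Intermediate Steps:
p(J) = 1
W = -12 (W = -7 - 5 = -12)
P(M) = M^(3/2)
N(T) = -T/5 (N(T) = T*(-⅕) = -T/5)
q = 188/61 (q = 3 - 1/(-⅕*1 - 12) = 3 - 1/(-⅕ - 12) = 3 - 1/(-61/5) = 3 - 1*(-5/61) = 3 + 5/61 = 188/61 ≈ 3.0820)
m(u) = 188/61
m(P(3))*(-114) = (188/61)*(-114) = -21432/61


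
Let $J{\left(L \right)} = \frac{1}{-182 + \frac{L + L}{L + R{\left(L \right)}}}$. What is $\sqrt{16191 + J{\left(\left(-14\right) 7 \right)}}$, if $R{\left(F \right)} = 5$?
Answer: $\frac{\sqrt{4531744388010}}{16730} \approx 127.24$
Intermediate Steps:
$J{\left(L \right)} = \frac{1}{-182 + \frac{2 L}{5 + L}}$ ($J{\left(L \right)} = \frac{1}{-182 + \frac{L + L}{L + 5}} = \frac{1}{-182 + \frac{2 L}{5 + L}}$)
$\sqrt{16191 + J{\left(\left(-14\right) 7 \right)}} = \sqrt{16191 + \frac{-5 - \left(-14\right) 7}{10 \left(91 + 18 \left(\left(-14\right) 7\right)\right)}} = \sqrt{16191 + \frac{-5 - -98}{10 \left(91 + 18 \left(-98\right)\right)}} = \sqrt{16191 + \frac{-5 + 98}{10 \left(91 - 1764\right)}} = \sqrt{16191 + \frac{1}{10} \frac{1}{-1673} \cdot 93} = \sqrt{16191 + \frac{1}{10} \left(- \frac{1}{1673}\right) 93} = \sqrt{16191 - \frac{93}{16730}} = \sqrt{\frac{270875337}{16730}} = \frac{\sqrt{4531744388010}}{16730}$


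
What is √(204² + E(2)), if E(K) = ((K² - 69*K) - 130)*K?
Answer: 8*√642 ≈ 202.70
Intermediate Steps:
E(K) = K*(-130 + K² - 69*K) (E(K) = (-130 + K² - 69*K)*K = K*(-130 + K² - 69*K))
√(204² + E(2)) = √(204² + 2*(-130 + 2² - 69*2)) = √(41616 + 2*(-130 + 4 - 138)) = √(41616 + 2*(-264)) = √(41616 - 528) = √41088 = 8*√642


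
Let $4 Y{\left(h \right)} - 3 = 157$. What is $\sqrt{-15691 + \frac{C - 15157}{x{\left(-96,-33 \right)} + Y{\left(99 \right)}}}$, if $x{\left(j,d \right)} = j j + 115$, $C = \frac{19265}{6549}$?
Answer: $\frac{i \sqrt{59104049207540041443}}{61370679} \approx 125.27 i$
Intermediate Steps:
$C = \frac{19265}{6549}$ ($C = 19265 \cdot \frac{1}{6549} = \frac{19265}{6549} \approx 2.9417$)
$Y{\left(h \right)} = 40$ ($Y{\left(h \right)} = \frac{3}{4} + \frac{1}{4} \cdot 157 = \frac{3}{4} + \frac{157}{4} = 40$)
$x{\left(j,d \right)} = 115 + j^{2}$ ($x{\left(j,d \right)} = j^{2} + 115 = 115 + j^{2}$)
$\sqrt{-15691 + \frac{C - 15157}{x{\left(-96,-33 \right)} + Y{\left(99 \right)}}} = \sqrt{-15691 + \frac{\frac{19265}{6549} - 15157}{\left(115 + \left(-96\right)^{2}\right) + 40}} = \sqrt{-15691 - \frac{99243928}{6549 \left(\left(115 + 9216\right) + 40\right)}} = \sqrt{-15691 - \frac{99243928}{6549 \left(9331 + 40\right)}} = \sqrt{-15691 - \frac{99243928}{6549 \cdot 9371}} = \sqrt{-15691 - \frac{99243928}{61370679}} = \sqrt{- \frac{963066568117}{61370679}} = \frac{i \sqrt{59104049207540041443}}{61370679}$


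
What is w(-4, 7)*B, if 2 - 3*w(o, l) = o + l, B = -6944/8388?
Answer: 1736/6291 ≈ 0.27595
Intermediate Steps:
B = -1736/2097 (B = -6944*1/8388 = -1736/2097 ≈ -0.82785)
w(o, l) = ⅔ - l/3 - o/3 (w(o, l) = ⅔ - (o + l)/3 = ⅔ - (l + o)/3 = ⅔ + (-l/3 - o/3) = ⅔ - l/3 - o/3)
w(-4, 7)*B = (⅔ - ⅓*7 - ⅓*(-4))*(-1736/2097) = (⅔ - 7/3 + 4/3)*(-1736/2097) = -⅓*(-1736/2097) = 1736/6291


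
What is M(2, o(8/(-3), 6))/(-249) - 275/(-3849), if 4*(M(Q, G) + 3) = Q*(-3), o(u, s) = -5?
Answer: 57197/638934 ≈ 0.089519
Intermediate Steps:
M(Q, G) = -3 - 3*Q/4 (M(Q, G) = -3 + (Q*(-3))/4 = -3 + (-3*Q)/4 = -3 - 3*Q/4)
M(2, o(8/(-3), 6))/(-249) - 275/(-3849) = (-3 - 3/4*2)/(-249) - 275/(-3849) = (-3 - 3/2)*(-1/249) - 275*(-1/3849) = -9/2*(-1/249) + 275/3849 = 3/166 + 275/3849 = 57197/638934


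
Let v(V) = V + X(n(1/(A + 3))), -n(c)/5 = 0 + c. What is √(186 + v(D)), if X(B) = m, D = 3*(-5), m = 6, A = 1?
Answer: √177 ≈ 13.304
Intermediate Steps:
n(c) = -5*c (n(c) = -5*(0 + c) = -5*c)
D = -15
X(B) = 6
v(V) = 6 + V (v(V) = V + 6 = 6 + V)
√(186 + v(D)) = √(186 + (6 - 15)) = √(186 - 9) = √177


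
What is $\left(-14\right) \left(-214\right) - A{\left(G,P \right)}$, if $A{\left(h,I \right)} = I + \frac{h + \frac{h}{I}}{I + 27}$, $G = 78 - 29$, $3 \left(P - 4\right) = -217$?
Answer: $\frac{116887571}{38130} \approx 3065.5$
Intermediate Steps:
$P = - \frac{205}{3}$ ($P = 4 + \frac{1}{3} \left(-217\right) = 4 - \frac{217}{3} = - \frac{205}{3} \approx -68.333$)
$G = 49$ ($G = 78 - 29 = 49$)
$A{\left(h,I \right)} = I + \frac{h + \frac{h}{I}}{27 + I}$
$\left(-14\right) \left(-214\right) - A{\left(G,P \right)} = \left(-14\right) \left(-214\right) - \frac{49 + \left(- \frac{205}{3}\right)^{3} + 27 \left(- \frac{205}{3}\right)^{2} - \frac{10045}{3}}{\left(- \frac{205}{3}\right) \left(27 - \frac{205}{3}\right)} = 2996 - - \frac{3 \left(49 - \frac{8615125}{27} + 27 \cdot \frac{42025}{9} - \frac{10045}{3}\right)}{205 \left(- \frac{124}{3}\right)} = 2996 - \left(- \frac{3}{205}\right) \left(- \frac{3}{124}\right) \left(49 - \frac{8615125}{27} + 126075 - \frac{10045}{3}\right) = 2996 - \left(- \frac{3}{205}\right) \left(- \frac{3}{124}\right) \left(- \frac{5300182}{27}\right) = 2996 - - \frac{2650091}{38130} = 2996 + \frac{2650091}{38130} = \frac{116887571}{38130}$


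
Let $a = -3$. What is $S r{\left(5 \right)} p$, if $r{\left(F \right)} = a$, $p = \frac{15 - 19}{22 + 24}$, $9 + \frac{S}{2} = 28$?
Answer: $\frac{228}{23} \approx 9.913$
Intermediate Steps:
$S = 38$ ($S = -18 + 2 \cdot 28 = -18 + 56 = 38$)
$p = - \frac{2}{23}$ ($p = - \frac{4}{46} = \left(-4\right) \frac{1}{46} = - \frac{2}{23} \approx -0.086957$)
$r{\left(F \right)} = -3$
$S r{\left(5 \right)} p = 38 \left(-3\right) \left(- \frac{2}{23}\right) = \left(-114\right) \left(- \frac{2}{23}\right) = \frac{228}{23}$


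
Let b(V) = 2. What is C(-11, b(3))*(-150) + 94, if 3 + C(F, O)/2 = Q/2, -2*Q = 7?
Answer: 1519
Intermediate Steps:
Q = -7/2 (Q = -½*7 = -7/2 ≈ -3.5000)
C(F, O) = -19/2 (C(F, O) = -6 + 2*(-7/2/2) = -6 + 2*(-7/2*½) = -6 + 2*(-7/4) = -6 - 7/2 = -19/2)
C(-11, b(3))*(-150) + 94 = -19/2*(-150) + 94 = 1425 + 94 = 1519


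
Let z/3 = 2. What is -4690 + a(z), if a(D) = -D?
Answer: -4696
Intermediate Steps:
z = 6 (z = 3*2 = 6)
-4690 + a(z) = -4690 - 1*6 = -4690 - 6 = -4696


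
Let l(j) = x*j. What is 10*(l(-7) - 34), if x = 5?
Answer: -690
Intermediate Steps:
l(j) = 5*j
10*(l(-7) - 34) = 10*(5*(-7) - 34) = 10*(-35 - 34) = 10*(-69) = -690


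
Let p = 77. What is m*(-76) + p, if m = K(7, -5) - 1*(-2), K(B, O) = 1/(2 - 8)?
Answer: -187/3 ≈ -62.333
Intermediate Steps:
K(B, O) = -⅙ (K(B, O) = 1/(-6) = -⅙)
m = 11/6 (m = -⅙ - 1*(-2) = -⅙ + 2 = 11/6 ≈ 1.8333)
m*(-76) + p = (11/6)*(-76) + 77 = -418/3 + 77 = -187/3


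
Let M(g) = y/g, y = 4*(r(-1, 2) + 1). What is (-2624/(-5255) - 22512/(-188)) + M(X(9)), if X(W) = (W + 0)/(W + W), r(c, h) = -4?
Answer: 23770828/246985 ≈ 96.244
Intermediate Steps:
y = -12 (y = 4*(-4 + 1) = 4*(-3) = -12)
X(W) = ½ (X(W) = W/((2*W)) = W*(1/(2*W)) = ½)
M(g) = -12/g
(-2624/(-5255) - 22512/(-188)) + M(X(9)) = (-2624/(-5255) - 22512/(-188)) - 12/½ = (-2624*(-1/5255) - 22512*(-1/188)) - 12*2 = (2624/5255 + 5628/47) - 24 = 29698468/246985 - 24 = 23770828/246985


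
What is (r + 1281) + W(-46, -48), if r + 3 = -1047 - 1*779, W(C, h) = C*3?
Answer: -686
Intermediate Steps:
W(C, h) = 3*C
r = -1829 (r = -3 + (-1047 - 1*779) = -3 + (-1047 - 779) = -3 - 1826 = -1829)
(r + 1281) + W(-46, -48) = (-1829 + 1281) + 3*(-46) = -548 - 138 = -686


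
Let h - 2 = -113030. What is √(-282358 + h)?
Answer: I*√395386 ≈ 628.8*I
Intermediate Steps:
h = -113028 (h = 2 - 113030 = -113028)
√(-282358 + h) = √(-282358 - 113028) = √(-395386) = I*√395386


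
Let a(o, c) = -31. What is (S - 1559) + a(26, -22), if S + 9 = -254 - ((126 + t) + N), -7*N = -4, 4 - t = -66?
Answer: -14347/7 ≈ -2049.6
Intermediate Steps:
t = 70 (t = 4 - 1*(-66) = 4 + 66 = 70)
N = 4/7 (N = -1/7*(-4) = 4/7 ≈ 0.57143)
S = -3217/7 (S = -9 + (-254 - ((126 + 70) + 4/7)) = -9 + (-254 - (196 + 4/7)) = -9 + (-254 - 1*1376/7) = -9 + (-254 - 1376/7) = -9 - 3154/7 = -3217/7 ≈ -459.57)
(S - 1559) + a(26, -22) = (-3217/7 - 1559) - 31 = -14130/7 - 31 = -14347/7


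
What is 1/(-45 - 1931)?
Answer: -1/1976 ≈ -0.00050607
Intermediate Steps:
1/(-45 - 1931) = 1/(-1976) = -1/1976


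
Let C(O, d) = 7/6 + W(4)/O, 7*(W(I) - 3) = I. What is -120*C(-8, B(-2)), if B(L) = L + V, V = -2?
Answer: -605/7 ≈ -86.429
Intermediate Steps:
W(I) = 3 + I/7
B(L) = -2 + L (B(L) = L - 2 = -2 + L)
C(O, d) = 7/6 + 25/(7*O) (C(O, d) = 7/6 + (3 + (1/7)*4)/O = 7*(1/6) + (3 + 4/7)/O = 7/6 + 25/(7*O))
-120*C(-8, B(-2)) = -20*(150 + 49*(-8))/(7*(-8)) = -20*(-1)*(150 - 392)/(7*8) = -20*(-1)*(-242)/(7*8) = -120*121/168 = -605/7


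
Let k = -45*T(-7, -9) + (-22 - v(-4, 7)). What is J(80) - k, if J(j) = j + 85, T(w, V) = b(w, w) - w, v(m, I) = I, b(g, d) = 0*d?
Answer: 509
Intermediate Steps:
b(g, d) = 0
T(w, V) = -w (T(w, V) = 0 - w = -w)
J(j) = 85 + j
k = -344 (k = -(-45)*(-7) + (-22 - 1*7) = -45*7 + (-22 - 7) = -315 - 29 = -344)
J(80) - k = (85 + 80) - 1*(-344) = 165 + 344 = 509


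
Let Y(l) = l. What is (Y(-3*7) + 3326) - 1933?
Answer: 1372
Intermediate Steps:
(Y(-3*7) + 3326) - 1933 = (-3*7 + 3326) - 1933 = (-21 + 3326) - 1933 = 3305 - 1933 = 1372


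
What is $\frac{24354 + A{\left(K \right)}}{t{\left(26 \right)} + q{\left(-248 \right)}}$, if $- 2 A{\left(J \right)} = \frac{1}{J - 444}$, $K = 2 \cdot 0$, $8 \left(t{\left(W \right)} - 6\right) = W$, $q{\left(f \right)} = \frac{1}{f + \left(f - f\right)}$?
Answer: $\frac{670416943}{254523} \approx 2634.0$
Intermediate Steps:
$q{\left(f \right)} = \frac{1}{f}$ ($q{\left(f \right)} = \frac{1}{f + 0} = \frac{1}{f}$)
$t{\left(W \right)} = 6 + \frac{W}{8}$
$K = 0$
$A{\left(J \right)} = - \frac{1}{2 \left(-444 + J\right)}$ ($A{\left(J \right)} = - \frac{1}{2 \left(J - 444\right)} = - \frac{1}{2 \left(-444 + J\right)}$)
$\frac{24354 + A{\left(K \right)}}{t{\left(26 \right)} + q{\left(-248 \right)}} = \frac{24354 - \frac{1}{-888 + 2 \cdot 0}}{\left(6 + \frac{1}{8} \cdot 26\right) + \frac{1}{-248}} = \frac{24354 - \frac{1}{-888 + 0}}{\left(6 + \frac{13}{4}\right) - \frac{1}{248}} = \frac{24354 - \frac{1}{-888}}{\frac{37}{4} - \frac{1}{248}} = \frac{24354 - - \frac{1}{888}}{\frac{2293}{248}} = \left(24354 + \frac{1}{888}\right) \frac{248}{2293} = \frac{21626353}{888} \cdot \frac{248}{2293} = \frac{670416943}{254523}$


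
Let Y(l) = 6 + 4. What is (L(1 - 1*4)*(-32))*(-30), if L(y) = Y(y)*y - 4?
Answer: -32640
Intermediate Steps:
Y(l) = 10
L(y) = -4 + 10*y (L(y) = 10*y - 4 = -4 + 10*y)
(L(1 - 1*4)*(-32))*(-30) = ((-4 + 10*(1 - 1*4))*(-32))*(-30) = ((-4 + 10*(1 - 4))*(-32))*(-30) = ((-4 + 10*(-3))*(-32))*(-30) = ((-4 - 30)*(-32))*(-30) = -34*(-32)*(-30) = 1088*(-30) = -32640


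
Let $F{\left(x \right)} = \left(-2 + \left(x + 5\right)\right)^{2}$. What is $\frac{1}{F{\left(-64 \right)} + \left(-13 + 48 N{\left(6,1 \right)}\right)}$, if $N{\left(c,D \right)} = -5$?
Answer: $\frac{1}{3468} \approx 0.00028835$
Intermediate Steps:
$F{\left(x \right)} = \left(3 + x\right)^{2}$ ($F{\left(x \right)} = \left(-2 + \left(5 + x\right)\right)^{2} = \left(3 + x\right)^{2}$)
$\frac{1}{F{\left(-64 \right)} + \left(-13 + 48 N{\left(6,1 \right)}\right)} = \frac{1}{\left(3 - 64\right)^{2} + \left(-13 + 48 \left(-5\right)\right)} = \frac{1}{\left(-61\right)^{2} - 253} = \frac{1}{3721 - 253} = \frac{1}{3468}$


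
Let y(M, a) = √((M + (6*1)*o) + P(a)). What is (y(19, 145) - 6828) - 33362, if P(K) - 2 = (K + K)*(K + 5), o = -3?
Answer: -40190 + √43503 ≈ -39981.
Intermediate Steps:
P(K) = 2 + 2*K*(5 + K) (P(K) = 2 + (K + K)*(K + 5) = 2 + (2*K)*(5 + K) = 2 + 2*K*(5 + K))
y(M, a) = √(-16 + M + 2*a² + 10*a) (y(M, a) = √((M + (6*1)*(-3)) + (2 + 2*a² + 10*a)) = √((M + 6*(-3)) + (2 + 2*a² + 10*a)) = √((M - 18) + (2 + 2*a² + 10*a)) = √((-18 + M) + (2 + 2*a² + 10*a)) = √(-16 + M + 2*a² + 10*a))
(y(19, 145) - 6828) - 33362 = (√(-16 + 19 + 2*145² + 10*145) - 6828) - 33362 = (√(-16 + 19 + 2*21025 + 1450) - 6828) - 33362 = (√(-16 + 19 + 42050 + 1450) - 6828) - 33362 = (√43503 - 6828) - 33362 = (-6828 + √43503) - 33362 = -40190 + √43503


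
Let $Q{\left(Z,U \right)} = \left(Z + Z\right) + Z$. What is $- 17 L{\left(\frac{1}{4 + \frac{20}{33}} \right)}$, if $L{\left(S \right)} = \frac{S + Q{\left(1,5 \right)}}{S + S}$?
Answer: $- \frac{2771}{22} \approx -125.95$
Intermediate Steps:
$Q{\left(Z,U \right)} = 3 Z$ ($Q{\left(Z,U \right)} = 2 Z + Z = 3 Z$)
$L{\left(S \right)} = \frac{3 + S}{2 S}$ ($L{\left(S \right)} = \frac{S + 3 \cdot 1}{S + S} = \frac{S + 3}{2 S} = \left(3 + S\right) \frac{1}{2 S} = \frac{3 + S}{2 S}$)
$- 17 L{\left(\frac{1}{4 + \frac{20}{33}} \right)} = - 17 \frac{3 + \frac{1}{4 + \frac{20}{33}}}{2 \frac{1}{4 + \frac{20}{33}}} = - 17 \frac{3 + \frac{1}{\frac{152}{33}}}{2 \frac{1}{\frac{152}{33}}} = - 17 \frac{3 + \frac{33}{152}}{2 \cdot \frac{33}{152}} = - 17 \cdot \frac{1}{2} \cdot \frac{152}{33} \cdot \frac{489}{152} = \left(-17\right) \frac{163}{22} = - \frac{2771}{22}$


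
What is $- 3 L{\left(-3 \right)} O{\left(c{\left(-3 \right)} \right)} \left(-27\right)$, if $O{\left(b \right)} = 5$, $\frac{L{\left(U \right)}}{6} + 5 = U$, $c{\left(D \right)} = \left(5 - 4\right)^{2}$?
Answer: $-19440$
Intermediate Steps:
$c{\left(D \right)} = 1$ ($c{\left(D \right)} = 1^{2} = 1$)
$L{\left(U \right)} = -30 + 6 U$
$- 3 L{\left(-3 \right)} O{\left(c{\left(-3 \right)} \right)} \left(-27\right) = - 3 \left(-30 + 6 \left(-3\right)\right) 5 \left(-27\right) = - 3 \left(-30 - 18\right) 5 \left(-27\right) = \left(-3\right) \left(-48\right) 5 \left(-27\right) = 144 \cdot 5 \left(-27\right) = 720 \left(-27\right) = -19440$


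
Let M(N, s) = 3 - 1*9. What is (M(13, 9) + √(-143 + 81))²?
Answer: (6 - I*√62)² ≈ -26.0 - 94.488*I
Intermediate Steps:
M(N, s) = -6 (M(N, s) = 3 - 9 = -6)
(M(13, 9) + √(-143 + 81))² = (-6 + √(-143 + 81))² = (-6 + √(-62))² = (-6 + I*√62)²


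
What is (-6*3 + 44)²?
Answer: 676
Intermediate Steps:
(-6*3 + 44)² = (-18 + 44)² = 26² = 676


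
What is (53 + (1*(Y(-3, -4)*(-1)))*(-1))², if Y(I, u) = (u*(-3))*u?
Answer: 25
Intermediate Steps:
Y(I, u) = -3*u² (Y(I, u) = (-3*u)*u = -3*u²)
(53 + (1*(Y(-3, -4)*(-1)))*(-1))² = (53 + (1*(-3*(-4)²*(-1)))*(-1))² = (53 + (1*(-3*16*(-1)))*(-1))² = (53 + (1*(-48*(-1)))*(-1))² = (53 + (1*48)*(-1))² = (53 + 48*(-1))² = (53 - 48)² = 5² = 25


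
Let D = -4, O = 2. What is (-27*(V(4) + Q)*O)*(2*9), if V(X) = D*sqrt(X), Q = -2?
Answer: 9720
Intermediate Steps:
V(X) = -4*sqrt(X)
(-27*(V(4) + Q)*O)*(2*9) = (-27*(-4*sqrt(4) - 2)*2)*(2*9) = -27*(-4*2 - 2)*2*18 = -27*(-8 - 2)*2*18 = -(-270)*2*18 = -27*(-20)*18 = 540*18 = 9720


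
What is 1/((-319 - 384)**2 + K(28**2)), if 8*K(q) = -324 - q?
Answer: 2/988141 ≈ 2.0240e-6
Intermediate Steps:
K(q) = -81/2 - q/8 (K(q) = (-324 - q)/8 = -81/2 - q/8)
1/((-319 - 384)**2 + K(28**2)) = 1/((-319 - 384)**2 + (-81/2 - 1/8*28**2)) = 1/((-703)**2 + (-81/2 - 1/8*784)) = 1/(494209 + (-81/2 - 98)) = 1/(494209 - 277/2) = 1/(988141/2) = 2/988141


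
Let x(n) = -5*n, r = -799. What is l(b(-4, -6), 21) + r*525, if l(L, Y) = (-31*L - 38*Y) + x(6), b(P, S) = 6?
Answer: -420489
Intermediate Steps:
l(L, Y) = -30 - 38*Y - 31*L (l(L, Y) = (-31*L - 38*Y) - 5*6 = (-38*Y - 31*L) - 30 = -30 - 38*Y - 31*L)
l(b(-4, -6), 21) + r*525 = (-30 - 38*21 - 31*6) - 799*525 = (-30 - 798 - 186) - 419475 = -1014 - 419475 = -420489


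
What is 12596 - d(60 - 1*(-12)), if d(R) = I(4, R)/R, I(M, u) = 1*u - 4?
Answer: 226711/18 ≈ 12595.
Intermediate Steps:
I(M, u) = -4 + u (I(M, u) = u - 4 = -4 + u)
d(R) = (-4 + R)/R
12596 - d(60 - 1*(-12)) = 12596 - (-4 + (60 - 1*(-12)))/(60 - 1*(-12)) = 12596 - (-4 + (60 + 12))/(60 + 12) = 12596 - (-4 + 72)/72 = 12596 - 68/72 = 12596 - 1*17/18 = 12596 - 17/18 = 226711/18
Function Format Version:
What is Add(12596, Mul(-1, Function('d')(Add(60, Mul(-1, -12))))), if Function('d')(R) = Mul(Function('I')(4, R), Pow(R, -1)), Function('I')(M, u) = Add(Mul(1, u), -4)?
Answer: Rational(226711, 18) ≈ 12595.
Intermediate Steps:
Function('I')(M, u) = Add(-4, u) (Function('I')(M, u) = Add(u, -4) = Add(-4, u))
Function('d')(R) = Mul(Pow(R, -1), Add(-4, R)) (Function('d')(R) = Mul(Add(-4, R), Pow(R, -1)) = Mul(Pow(R, -1), Add(-4, R)))
Add(12596, Mul(-1, Function('d')(Add(60, Mul(-1, -12))))) = Add(12596, Mul(-1, Mul(Pow(Add(60, Mul(-1, -12)), -1), Add(-4, Add(60, Mul(-1, -12)))))) = Add(12596, Mul(-1, Mul(Pow(Add(60, 12), -1), Add(-4, Add(60, 12))))) = Add(12596, Mul(-1, Mul(Pow(72, -1), Add(-4, 72)))) = Add(12596, Mul(-1, Mul(Rational(1, 72), 68))) = Add(12596, Mul(-1, Rational(17, 18))) = Add(12596, Rational(-17, 18)) = Rational(226711, 18)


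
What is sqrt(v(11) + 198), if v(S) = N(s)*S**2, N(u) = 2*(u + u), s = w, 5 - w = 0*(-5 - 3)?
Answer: sqrt(2618) ≈ 51.166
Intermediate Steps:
w = 5 (w = 5 - 0*(-5 - 3) = 5 - 0*(-8) = 5 - 1*0 = 5 + 0 = 5)
s = 5
N(u) = 4*u (N(u) = 2*(2*u) = 4*u)
v(S) = 20*S**2 (v(S) = (4*5)*S**2 = 20*S**2)
sqrt(v(11) + 198) = sqrt(20*11**2 + 198) = sqrt(20*121 + 198) = sqrt(2420 + 198) = sqrt(2618)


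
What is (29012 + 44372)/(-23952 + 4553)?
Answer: -73384/19399 ≈ -3.7829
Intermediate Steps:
(29012 + 44372)/(-23952 + 4553) = 73384/(-19399) = 73384*(-1/19399) = -73384/19399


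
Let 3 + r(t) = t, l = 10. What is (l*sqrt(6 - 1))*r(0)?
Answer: -30*sqrt(5) ≈ -67.082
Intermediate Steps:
r(t) = -3 + t
(l*sqrt(6 - 1))*r(0) = (10*sqrt(6 - 1))*(-3 + 0) = (10*sqrt(5))*(-3) = -30*sqrt(5)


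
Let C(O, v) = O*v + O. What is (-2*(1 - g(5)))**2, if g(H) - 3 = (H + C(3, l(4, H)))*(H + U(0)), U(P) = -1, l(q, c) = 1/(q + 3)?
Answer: 250000/49 ≈ 5102.0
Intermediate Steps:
l(q, c) = 1/(3 + q)
C(O, v) = O + O*v
g(H) = 3 + (-1 + H)*(24/7 + H) (g(H) = 3 + (H + 3*(1 + 1/(3 + 4)))*(H - 1) = 3 + (H + 3*(1 + 1/7))*(-1 + H) = 3 + (H + 3*(8/7))*(-1 + H) = 3 + (H + 24/7)*(-1 + H) = 3 + (24/7 + H)*(-1 + H) = 3 + (-1 + H)*(24/7 + H))
(-2*(1 - g(5)))**2 = (-2*(1 - (-3/7 + 5**2 + (17/7)*5)))**2 = (-2*(1 - (-3/7 + 25 + 85/7)))**2 = (-2*(1 - 1*257/7))**2 = (-2*(1 - 257/7))**2 = (-2*(-250/7))**2 = (500/7)**2 = 250000/49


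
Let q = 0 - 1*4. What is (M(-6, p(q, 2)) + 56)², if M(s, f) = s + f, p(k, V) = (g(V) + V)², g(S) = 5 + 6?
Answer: 47961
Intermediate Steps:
g(S) = 11
q = -4 (q = 0 - 4 = -4)
p(k, V) = (11 + V)²
M(s, f) = f + s
(M(-6, p(q, 2)) + 56)² = (((11 + 2)² - 6) + 56)² = ((13² - 6) + 56)² = ((169 - 6) + 56)² = (163 + 56)² = 219² = 47961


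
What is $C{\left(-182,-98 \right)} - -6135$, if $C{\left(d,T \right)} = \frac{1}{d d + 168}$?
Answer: $\frac{204246421}{33292} \approx 6135.0$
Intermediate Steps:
$C{\left(d,T \right)} = \frac{1}{168 + d^{2}}$ ($C{\left(d,T \right)} = \frac{1}{d^{2} + 168} = \frac{1}{168 + d^{2}}$)
$C{\left(-182,-98 \right)} - -6135 = \frac{1}{168 + \left(-182\right)^{2}} - -6135 = \frac{1}{168 + 33124} + \left(-11557 + 17692\right) = \frac{1}{33292} + 6135 = \frac{204246421}{33292}$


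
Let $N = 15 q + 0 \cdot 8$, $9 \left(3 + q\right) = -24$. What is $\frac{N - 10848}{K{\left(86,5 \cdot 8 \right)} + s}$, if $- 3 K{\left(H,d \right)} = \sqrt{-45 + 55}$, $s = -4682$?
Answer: $\frac{17719029}{7588081} - \frac{2523 \sqrt{10}}{15176162} \approx 2.3346$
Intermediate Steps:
$q = - \frac{17}{3}$ ($q = -3 + \frac{1}{9} \left(-24\right) = -3 - \frac{8}{3} = - \frac{17}{3} \approx -5.6667$)
$N = -85$ ($N = 15 \left(- \frac{17}{3}\right) + 0 \cdot 8 = -85 + 0 = -85$)
$K{\left(H,d \right)} = - \frac{\sqrt{10}}{3}$ ($K{\left(H,d \right)} = - \frac{\sqrt{-45 + 55}}{3} = - \frac{\sqrt{10}}{3}$)
$\frac{N - 10848}{K{\left(86,5 \cdot 8 \right)} + s} = \frac{-85 - 10848}{- \frac{\sqrt{10}}{3} - 4682} = - \frac{10933}{-4682 - \frac{\sqrt{10}}{3}}$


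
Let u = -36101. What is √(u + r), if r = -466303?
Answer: 2*I*√125601 ≈ 708.8*I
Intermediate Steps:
√(u + r) = √(-36101 - 466303) = √(-502404) = 2*I*√125601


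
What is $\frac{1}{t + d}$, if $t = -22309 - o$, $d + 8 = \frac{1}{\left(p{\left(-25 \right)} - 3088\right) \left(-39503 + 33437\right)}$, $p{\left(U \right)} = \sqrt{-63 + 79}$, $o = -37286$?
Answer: $\frac{18707544}{280033226137} \approx 6.6805 \cdot 10^{-5}$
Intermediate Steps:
$p{\left(U \right)} = 4$ ($p{\left(U \right)} = \sqrt{16} = 4$)
$d = - \frac{149660351}{18707544}$ ($d = -8 + \frac{1}{\left(4 - 3088\right) \left(-39503 + 33437\right)} = -8 + \frac{1}{\left(-3084\right) \left(-6066\right)} = -8 + \frac{1}{18707544} = - \frac{149660351}{18707544} \approx -8.0$)
$t = 14977$ ($t = -22309 - -37286 = -22309 + 37286 = 14977$)
$\frac{1}{t + d} = \frac{1}{14977 - \frac{149660351}{18707544}} = \frac{1}{\frac{280033226137}{18707544}} = \frac{18707544}{280033226137}$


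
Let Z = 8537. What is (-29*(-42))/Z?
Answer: 1218/8537 ≈ 0.14267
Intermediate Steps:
(-29*(-42))/Z = -29*(-42)/8537 = 1218*(1/8537) = 1218/8537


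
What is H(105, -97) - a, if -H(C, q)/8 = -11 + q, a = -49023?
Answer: 49887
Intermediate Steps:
H(C, q) = 88 - 8*q (H(C, q) = -8*(-11 + q) = 88 - 8*q)
H(105, -97) - a = (88 - 8*(-97)) - 1*(-49023) = (88 + 776) + 49023 = 864 + 49023 = 49887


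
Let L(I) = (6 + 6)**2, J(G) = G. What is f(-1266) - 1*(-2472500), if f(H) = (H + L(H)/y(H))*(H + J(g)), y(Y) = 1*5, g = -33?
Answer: 20398114/5 ≈ 4.0796e+6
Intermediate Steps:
L(I) = 144 (L(I) = 12**2 = 144)
y(Y) = 5
f(H) = (-33 + H)*(144/5 + H) (f(H) = (H + 144/5)*(H - 33) = (H + 144*(1/5))*(-33 + H) = (H + 144/5)*(-33 + H) = (144/5 + H)*(-33 + H) = (-33 + H)*(144/5 + H))
f(-1266) - 1*(-2472500) = (-4752/5 + (-1266)**2 - 21/5*(-1266)) - 1*(-2472500) = (-4752/5 + 1602756 + 26586/5) + 2472500 = 8035614/5 + 2472500 = 20398114/5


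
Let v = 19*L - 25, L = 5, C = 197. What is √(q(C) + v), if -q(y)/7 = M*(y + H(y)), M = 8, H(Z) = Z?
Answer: I*√21994 ≈ 148.3*I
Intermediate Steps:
q(y) = -112*y (q(y) = -56*(y + y) = -56*2*y = -112*y)
v = 70 (v = 19*5 - 25 = 95 - 25 = 70)
√(q(C) + v) = √(-112*197 + 70) = √(-22064 + 70) = √(-21994) = I*√21994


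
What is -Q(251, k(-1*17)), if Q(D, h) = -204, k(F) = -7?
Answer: 204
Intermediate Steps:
-Q(251, k(-1*17)) = -1*(-204) = 204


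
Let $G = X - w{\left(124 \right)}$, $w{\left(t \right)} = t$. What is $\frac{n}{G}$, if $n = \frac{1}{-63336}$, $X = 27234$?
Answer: $- \frac{1}{1717038960} \approx -5.824 \cdot 10^{-10}$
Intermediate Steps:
$G = 27110$ ($G = 27234 - 124 = 27110$)
$n = - \frac{1}{63336} \approx -1.5789 \cdot 10^{-5}$
$\frac{n}{G} = - \frac{1}{63336 \cdot 27110} = \left(- \frac{1}{63336}\right) \frac{1}{27110} = - \frac{1}{1717038960}$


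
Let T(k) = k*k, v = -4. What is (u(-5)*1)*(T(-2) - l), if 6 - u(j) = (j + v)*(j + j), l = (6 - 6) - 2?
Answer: -504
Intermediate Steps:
l = -2 (l = 0 - 2 = -2)
T(k) = k**2
u(j) = 6 - 2*j*(-4 + j) (u(j) = 6 - (j - 4)*(j + j) = 6 - (-4 + j)*2*j = 6 - 2*j*(-4 + j))
(u(-5)*1)*(T(-2) - l) = ((6 - 2*(-5)**2 + 8*(-5))*1)*((-2)**2 - 1*(-2)) = ((6 - 2*25 - 40)*1)*(4 + 2) = ((6 - 50 - 40)*1)*6 = -84*1*6 = -84*6 = -504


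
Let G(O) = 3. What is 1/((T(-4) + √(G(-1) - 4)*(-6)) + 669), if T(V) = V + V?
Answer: 661/436957 + 6*I/436957 ≈ 0.0015127 + 1.3731e-5*I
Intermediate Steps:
T(V) = 2*V
1/((T(-4) + √(G(-1) - 4)*(-6)) + 669) = 1/((2*(-4) + √(3 - 4)*(-6)) + 669) = 1/((-8 + √(-1)*(-6)) + 669) = 1/((-8 + I*(-6)) + 669) = 1/((-8 - 6*I) + 669) = 1/(661 - 6*I) = (661 + 6*I)/436957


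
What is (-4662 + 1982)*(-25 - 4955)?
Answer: 13346400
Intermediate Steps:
(-4662 + 1982)*(-25 - 4955) = -2680*(-4980) = 13346400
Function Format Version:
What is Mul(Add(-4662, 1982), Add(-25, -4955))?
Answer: 13346400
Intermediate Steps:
Mul(Add(-4662, 1982), Add(-25, -4955)) = Mul(-2680, -4980) = 13346400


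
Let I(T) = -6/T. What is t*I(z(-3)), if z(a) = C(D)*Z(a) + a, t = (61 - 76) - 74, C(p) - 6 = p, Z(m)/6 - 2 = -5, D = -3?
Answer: -178/19 ≈ -9.3684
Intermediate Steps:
Z(m) = -18 (Z(m) = 12 + 6*(-5) = 12 - 30 = -18)
C(p) = 6 + p
t = -89 (t = -15 - 74 = -89)
z(a) = -54 + a (z(a) = (6 - 3)*(-18) + a = 3*(-18) + a = -54 + a)
t*I(z(-3)) = -(-534)/(-54 - 3) = -(-534)/(-57) = -(-534)*(-1)/57 = -89*2/19 = -178/19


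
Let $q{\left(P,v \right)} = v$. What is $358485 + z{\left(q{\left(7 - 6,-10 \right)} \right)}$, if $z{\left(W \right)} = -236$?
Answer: $358249$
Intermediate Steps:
$358485 + z{\left(q{\left(7 - 6,-10 \right)} \right)} = 358485 - 236 = 358249$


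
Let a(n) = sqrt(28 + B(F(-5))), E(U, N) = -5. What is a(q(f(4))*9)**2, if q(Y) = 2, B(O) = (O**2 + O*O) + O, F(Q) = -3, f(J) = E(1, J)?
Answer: 43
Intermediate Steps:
f(J) = -5
B(O) = O + 2*O**2 (B(O) = (O**2 + O**2) + O = 2*O**2 + O = O + 2*O**2)
a(n) = sqrt(43) (a(n) = sqrt(28 - 3*(1 + 2*(-3))) = sqrt(28 - 3*(1 - 6)) = sqrt(28 - 3*(-5)) = sqrt(28 + 15) = sqrt(43))
a(q(f(4))*9)**2 = (sqrt(43))**2 = 43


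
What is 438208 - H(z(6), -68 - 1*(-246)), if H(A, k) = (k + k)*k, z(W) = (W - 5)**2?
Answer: 374840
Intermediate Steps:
z(W) = (-5 + W)**2
H(A, k) = 2*k**2 (H(A, k) = (2*k)*k = 2*k**2)
438208 - H(z(6), -68 - 1*(-246)) = 438208 - 2*(-68 - 1*(-246))**2 = 438208 - 2*(-68 + 246)**2 = 438208 - 2*178**2 = 438208 - 2*31684 = 438208 - 1*63368 = 438208 - 63368 = 374840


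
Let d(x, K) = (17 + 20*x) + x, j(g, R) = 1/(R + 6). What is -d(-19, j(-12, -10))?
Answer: 382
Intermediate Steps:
j(g, R) = 1/(6 + R)
d(x, K) = 17 + 21*x
-d(-19, j(-12, -10)) = -(17 + 21*(-19)) = -(17 - 399) = -1*(-382) = 382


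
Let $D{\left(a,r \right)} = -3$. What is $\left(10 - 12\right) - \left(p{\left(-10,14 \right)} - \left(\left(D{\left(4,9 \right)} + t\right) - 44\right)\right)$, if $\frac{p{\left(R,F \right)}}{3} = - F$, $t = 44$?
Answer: $37$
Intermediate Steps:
$p{\left(R,F \right)} = - 3 F$ ($p{\left(R,F \right)} = 3 \left(- F\right) = - 3 F$)
$\left(10 - 12\right) - \left(p{\left(-10,14 \right)} - \left(\left(D{\left(4,9 \right)} + t\right) - 44\right)\right) = \left(10 - 12\right) - \left(\left(-3\right) 14 - \left(\left(-3 + 44\right) - 44\right)\right) = \left(10 - 12\right) - \left(-42 - \left(41 - 44\right)\right) = -2 - \left(-42 - -3\right) = -2 - \left(-42 + 3\right) = -2 - -39 = -2 + 39 = 37$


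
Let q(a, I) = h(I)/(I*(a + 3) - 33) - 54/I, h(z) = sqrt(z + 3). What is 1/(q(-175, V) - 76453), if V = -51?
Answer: -562456038505977/43000855970209634347 - 3367428*I*sqrt(3)/43000855970209634347 ≈ -1.308e-5 - 1.3564e-13*I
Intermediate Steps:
h(z) = sqrt(3 + z)
q(a, I) = -54/I + sqrt(3 + I)/(-33 + I*(3 + a)) (q(a, I) = sqrt(3 + I)/(I*(a + 3) - 33) - 54/I = sqrt(3 + I)/(I*(3 + a) - 33) - 54/I = sqrt(3 + I)/(-33 + I*(3 + a)) - 54/I = -54/I + sqrt(3 + I)/(-33 + I*(3 + a)))
1/(q(-175, V) - 76453) = 1/((1782 - 162*(-51) - 51*sqrt(3 - 51) - 54*(-51)*(-175))/((-51)*(-33 + 3*(-51) - 51*(-175))) - 76453) = 1/(-(1782 + 8262 - 204*I*sqrt(3) - 481950)/(51*(-33 - 153 + 8925)) - 76453) = 1/(-1/51*(1782 + 8262 - 204*I*sqrt(3) - 481950)/8739 - 76453) = 1/(-1/51*1/8739*(1782 + 8262 - 204*I*sqrt(3) - 481950) - 76453) = 1/(-1/51*1/8739*(-471906 - 204*I*sqrt(3)) - 76453) = 1/((18/17 + 4*I*sqrt(3)/8739) - 76453) = 1/(-1299683/17 + 4*I*sqrt(3)/8739)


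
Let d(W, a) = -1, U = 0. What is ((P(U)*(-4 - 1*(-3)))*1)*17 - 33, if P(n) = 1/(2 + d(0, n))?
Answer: -50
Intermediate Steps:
P(n) = 1 (P(n) = 1/(2 - 1) = 1/1 = 1)
((P(U)*(-4 - 1*(-3)))*1)*17 - 33 = ((1*(-4 - 1*(-3)))*1)*17 - 33 = ((1*(-4 + 3))*1)*17 - 33 = ((1*(-1))*1)*17 - 33 = -1*1*17 - 33 = -1*17 - 33 = -17 - 33 = -50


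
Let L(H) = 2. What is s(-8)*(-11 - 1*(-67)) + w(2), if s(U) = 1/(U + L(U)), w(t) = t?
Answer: -22/3 ≈ -7.3333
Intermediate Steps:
s(U) = 1/(2 + U) (s(U) = 1/(U + 2) = 1/(2 + U))
s(-8)*(-11 - 1*(-67)) + w(2) = (-11 - 1*(-67))/(2 - 8) + 2 = (-11 + 67)/(-6) + 2 = -1/6*56 + 2 = -28/3 + 2 = -22/3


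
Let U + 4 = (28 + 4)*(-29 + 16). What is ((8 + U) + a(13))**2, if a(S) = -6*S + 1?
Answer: 239121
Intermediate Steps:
a(S) = 1 - 6*S
U = -420 (U = -4 + (28 + 4)*(-29 + 16) = -4 + 32*(-13) = -4 - 416 = -420)
((8 + U) + a(13))**2 = ((8 - 420) + (1 - 6*13))**2 = (-412 + (1 - 78))**2 = (-412 - 77)**2 = (-489)**2 = 239121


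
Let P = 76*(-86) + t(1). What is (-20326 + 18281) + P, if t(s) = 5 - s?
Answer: -8577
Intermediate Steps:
P = -6532 (P = 76*(-86) + (5 - 1*1) = -6536 + (5 - 1) = -6536 + 4 = -6532)
(-20326 + 18281) + P = (-20326 + 18281) - 6532 = -2045 - 6532 = -8577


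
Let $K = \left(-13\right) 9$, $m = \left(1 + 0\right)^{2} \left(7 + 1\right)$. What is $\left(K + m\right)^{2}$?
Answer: $11881$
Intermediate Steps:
$m = 8$ ($m = 1^{2} \cdot 8 = 1 \cdot 8 = 8$)
$K = -117$
$\left(K + m\right)^{2} = \left(-117 + 8\right)^{2} = \left(-109\right)^{2} = 11881$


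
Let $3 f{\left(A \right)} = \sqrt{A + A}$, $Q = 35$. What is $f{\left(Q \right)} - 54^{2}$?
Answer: $-2916 + \frac{\sqrt{70}}{3} \approx -2913.2$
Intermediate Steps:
$f{\left(A \right)} = \frac{\sqrt{2} \sqrt{A}}{3}$ ($f{\left(A \right)} = \frac{\sqrt{A + A}}{3} = \frac{\sqrt{2 A}}{3} = \frac{\sqrt{2} \sqrt{A}}{3}$)
$f{\left(Q \right)} - 54^{2} = \frac{\sqrt{2} \sqrt{35}}{3} - 54^{2} = \frac{\sqrt{70}}{3} - 2916 = -2916 + \frac{\sqrt{70}}{3}$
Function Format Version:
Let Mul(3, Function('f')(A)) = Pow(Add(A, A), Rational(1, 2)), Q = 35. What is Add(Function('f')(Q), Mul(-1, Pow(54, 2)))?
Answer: Add(-2916, Mul(Rational(1, 3), Pow(70, Rational(1, 2)))) ≈ -2913.2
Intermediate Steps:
Function('f')(A) = Mul(Rational(1, 3), Pow(2, Rational(1, 2)), Pow(A, Rational(1, 2))) (Function('f')(A) = Mul(Rational(1, 3), Pow(Add(A, A), Rational(1, 2))) = Mul(Rational(1, 3), Pow(Mul(2, A), Rational(1, 2))) = Mul(Rational(1, 3), Mul(Pow(2, Rational(1, 2)), Pow(A, Rational(1, 2)))) = Mul(Rational(1, 3), Pow(2, Rational(1, 2)), Pow(A, Rational(1, 2))))
Add(Function('f')(Q), Mul(-1, Pow(54, 2))) = Add(Mul(Rational(1, 3), Pow(2, Rational(1, 2)), Pow(35, Rational(1, 2))), Mul(-1, Pow(54, 2))) = Add(Mul(Rational(1, 3), Pow(70, Rational(1, 2))), Mul(-1, 2916)) = Add(Mul(Rational(1, 3), Pow(70, Rational(1, 2))), -2916) = Add(-2916, Mul(Rational(1, 3), Pow(70, Rational(1, 2))))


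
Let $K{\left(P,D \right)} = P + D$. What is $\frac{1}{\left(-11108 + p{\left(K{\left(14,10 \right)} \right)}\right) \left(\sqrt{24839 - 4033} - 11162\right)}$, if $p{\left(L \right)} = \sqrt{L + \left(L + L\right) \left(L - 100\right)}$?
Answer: $\frac{1}{2 \left(5554 - i \sqrt{906}\right) \left(11162 - \sqrt{20806}\right)} \approx 8.1707 \cdot 10^{-9} + 4.4281 \cdot 10^{-11} i$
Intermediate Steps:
$K{\left(P,D \right)} = D + P$
$p{\left(L \right)} = \sqrt{L + 2 L \left(-100 + L\right)}$
$\frac{1}{\left(-11108 + p{\left(K{\left(14,10 \right)} \right)}\right) \left(\sqrt{24839 - 4033} - 11162\right)} = \frac{1}{\left(-11108 + \sqrt{\left(10 + 14\right) \left(-199 + 2 \left(10 + 14\right)\right)}\right) \left(\sqrt{24839 - 4033} - 11162\right)} = \frac{1}{\left(-11108 + \sqrt{24 \left(-199 + 2 \cdot 24\right)}\right) \left(\sqrt{20806} - 11162\right)} = \frac{1}{\left(-11108 + \sqrt{24 \left(-199 + 48\right)}\right) \left(-11162 + \sqrt{20806}\right)} = \frac{1}{\left(-11108 + \sqrt{24 \left(-151\right)}\right) \left(-11162 + \sqrt{20806}\right)} = \frac{1}{\left(-11108 + \sqrt{-3624}\right) \left(-11162 + \sqrt{20806}\right)} = \frac{1}{\left(-11108 + 2 i \sqrt{906}\right) \left(-11162 + \sqrt{20806}\right)} = \frac{1}{\left(-11162 + \sqrt{20806}\right) \left(-11108 + 2 i \sqrt{906}\right)}$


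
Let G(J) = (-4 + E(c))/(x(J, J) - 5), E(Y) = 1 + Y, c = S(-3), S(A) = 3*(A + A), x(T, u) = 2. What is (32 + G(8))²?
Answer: 1521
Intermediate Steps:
S(A) = 6*A (S(A) = 3*(2*A) = 6*A)
c = -18 (c = 6*(-3) = -18)
G(J) = 7 (G(J) = (-4 + (1 - 18))/(2 - 5) = (-4 - 17)/(-3) = -21*(-⅓) = 7)
(32 + G(8))² = (32 + 7)² = 39² = 1521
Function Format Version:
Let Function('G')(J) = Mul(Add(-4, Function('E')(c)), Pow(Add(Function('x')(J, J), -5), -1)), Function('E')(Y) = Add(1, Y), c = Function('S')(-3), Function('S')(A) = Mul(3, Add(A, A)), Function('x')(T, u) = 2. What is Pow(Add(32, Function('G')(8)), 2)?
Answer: 1521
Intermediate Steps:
Function('S')(A) = Mul(6, A) (Function('S')(A) = Mul(3, Mul(2, A)) = Mul(6, A))
c = -18 (c = Mul(6, -3) = -18)
Function('G')(J) = 7 (Function('G')(J) = Mul(Add(-4, Add(1, -18)), Pow(Add(2, -5), -1)) = Mul(Add(-4, -17), Pow(-3, -1)) = Mul(-21, Rational(-1, 3)) = 7)
Pow(Add(32, Function('G')(8)), 2) = Pow(Add(32, 7), 2) = Pow(39, 2) = 1521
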